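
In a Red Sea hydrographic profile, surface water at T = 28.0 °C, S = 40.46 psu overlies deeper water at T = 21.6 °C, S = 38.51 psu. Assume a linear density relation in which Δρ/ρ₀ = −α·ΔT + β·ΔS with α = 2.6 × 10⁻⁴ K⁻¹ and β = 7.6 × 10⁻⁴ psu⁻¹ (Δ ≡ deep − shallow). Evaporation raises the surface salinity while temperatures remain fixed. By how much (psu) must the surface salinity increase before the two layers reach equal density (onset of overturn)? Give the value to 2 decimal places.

0.24 psu

Neutral buoyancy requires −α(T_deep − T_surf) + β(S_deep − S_surf′) = 0.
S_surf′ = S_deep − (α/β)·ΔT = 38.51 − (2.6 × 10⁻⁴/7.6 × 10⁻⁴)·(-6.4) = 40.6995 psu.
Increase required: 40.6995 − 40.46 = 0.2395 psu.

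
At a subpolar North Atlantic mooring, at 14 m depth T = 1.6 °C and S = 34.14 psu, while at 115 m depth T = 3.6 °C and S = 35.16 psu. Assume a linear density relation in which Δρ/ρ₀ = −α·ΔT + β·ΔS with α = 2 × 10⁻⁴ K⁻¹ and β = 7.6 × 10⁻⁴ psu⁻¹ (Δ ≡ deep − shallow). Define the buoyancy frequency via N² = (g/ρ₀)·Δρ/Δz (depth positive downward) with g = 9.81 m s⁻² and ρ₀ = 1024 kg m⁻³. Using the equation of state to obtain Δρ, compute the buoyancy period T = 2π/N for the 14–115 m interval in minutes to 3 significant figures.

ΔT = +2.0 K, ΔS = +1.02 psu (deep − shallow).
Δρ/ρ₀ = −αΔT + βΔS = -4.00 × 10⁻⁴ + 7.752 × 10⁻⁴ = 3.752 × 10⁻⁴, so Δρ ≈ 0.3842 kg m⁻³.
N² = (g/ρ₀)·Δρ/Δz = g·(Δρ/ρ₀)/Δz = 9.81 × 3.752 × 10⁻⁴ / 101 = 3.6443 × 10⁻⁵ s⁻².
N = √(3.6443 × 10⁻⁵) = 6.0368 × 10⁻³ rad s⁻¹ → T = 2π/N = 1.0408 × 10³ s = 17.347 min ≈ 17.3 min.

17.3 min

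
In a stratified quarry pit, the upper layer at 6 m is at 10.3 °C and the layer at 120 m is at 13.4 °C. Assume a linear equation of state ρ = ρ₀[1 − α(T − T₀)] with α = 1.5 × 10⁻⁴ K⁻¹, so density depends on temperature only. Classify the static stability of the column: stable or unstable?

unstable

ΔT = 13.4 − 10.3 = +3.1 K, so Δρ/ρ₀ = −αΔT = -4.65 × 10⁻⁴.
Δρ/ρ₀ < 0, so Δρ < 0: deeper water is lighter → statically unstable; the column would overturn.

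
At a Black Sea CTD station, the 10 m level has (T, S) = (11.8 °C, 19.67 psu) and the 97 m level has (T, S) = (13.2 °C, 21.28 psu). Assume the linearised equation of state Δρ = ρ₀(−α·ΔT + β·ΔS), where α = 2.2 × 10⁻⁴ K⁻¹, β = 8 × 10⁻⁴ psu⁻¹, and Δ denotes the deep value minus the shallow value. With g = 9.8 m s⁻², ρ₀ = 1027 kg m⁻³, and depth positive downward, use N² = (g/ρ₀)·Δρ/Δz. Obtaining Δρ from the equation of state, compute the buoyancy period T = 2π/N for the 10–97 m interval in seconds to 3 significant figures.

ΔT = +1.4 K, ΔS = +1.61 psu (deep − shallow).
Δρ/ρ₀ = −αΔT + βΔS = -3.08 × 10⁻⁴ + 1.288 × 10⁻³ = 9.80 × 10⁻⁴, so Δρ ≈ 1.006 kg m⁻³.
N² = (g/ρ₀)·Δρ/Δz = g·(Δρ/ρ₀)/Δz = 9.8 × 9.80 × 10⁻⁴ / 87 = 1.1039 × 10⁻⁴ s⁻².
N = √(1.1039 × 10⁻⁴) = 0.010507 rad s⁻¹ → T = 2π/N = 598.00 s ≈ 598 s.

598 s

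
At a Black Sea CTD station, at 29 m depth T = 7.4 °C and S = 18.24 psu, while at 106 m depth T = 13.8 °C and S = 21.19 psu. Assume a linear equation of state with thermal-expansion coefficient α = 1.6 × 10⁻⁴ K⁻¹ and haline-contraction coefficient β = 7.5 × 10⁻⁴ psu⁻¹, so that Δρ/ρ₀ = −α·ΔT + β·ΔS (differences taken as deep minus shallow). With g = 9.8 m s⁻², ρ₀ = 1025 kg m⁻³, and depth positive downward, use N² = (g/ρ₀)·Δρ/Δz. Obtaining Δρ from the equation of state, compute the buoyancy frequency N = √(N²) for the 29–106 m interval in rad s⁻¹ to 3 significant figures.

ΔT = +6.4 K, ΔS = +2.95 psu (deep − shallow).
Δρ/ρ₀ = −αΔT + βΔS = -1.024 × 10⁻³ + 2.2125 × 10⁻³ = 1.1885 × 10⁻³, so Δρ ≈ 1.218 kg m⁻³.
N² = (g/ρ₀)·Δρ/Δz = g·(Δρ/ρ₀)/Δz = 9.8 × 1.1885 × 10⁻³ / 77 = 1.5126 × 10⁻⁴ s⁻².
N = √(1.5126 × 10⁻⁴) = 0.012299 rad s⁻¹ ≈ 0.0123 rad s⁻¹.

0.0123 rad s⁻¹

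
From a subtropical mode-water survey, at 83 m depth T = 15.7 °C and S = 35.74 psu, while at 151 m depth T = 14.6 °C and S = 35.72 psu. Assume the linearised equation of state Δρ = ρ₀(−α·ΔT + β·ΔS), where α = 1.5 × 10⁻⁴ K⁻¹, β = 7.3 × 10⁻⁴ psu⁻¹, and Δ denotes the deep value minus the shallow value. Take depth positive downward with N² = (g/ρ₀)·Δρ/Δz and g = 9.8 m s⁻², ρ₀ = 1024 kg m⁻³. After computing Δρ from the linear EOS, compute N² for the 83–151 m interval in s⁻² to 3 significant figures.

2.17 × 10⁻⁵ s⁻²

ΔT = -1.1 K, ΔS = -0.02 psu (deep − shallow).
Δρ/ρ₀ = −αΔT + βΔS = 1.65 × 10⁻⁴ − 1.46 × 10⁻⁵ = 1.504 × 10⁻⁴, so Δρ ≈ 0.1540 kg m⁻³.
N² = (g/ρ₀)·Δρ/Δz = g·(Δρ/ρ₀)/Δz = 9.8 × 1.504 × 10⁻⁴ / 68 = 2.1675 × 10⁻⁵ s⁻² ≈ 2.17 × 10⁻⁵ s⁻².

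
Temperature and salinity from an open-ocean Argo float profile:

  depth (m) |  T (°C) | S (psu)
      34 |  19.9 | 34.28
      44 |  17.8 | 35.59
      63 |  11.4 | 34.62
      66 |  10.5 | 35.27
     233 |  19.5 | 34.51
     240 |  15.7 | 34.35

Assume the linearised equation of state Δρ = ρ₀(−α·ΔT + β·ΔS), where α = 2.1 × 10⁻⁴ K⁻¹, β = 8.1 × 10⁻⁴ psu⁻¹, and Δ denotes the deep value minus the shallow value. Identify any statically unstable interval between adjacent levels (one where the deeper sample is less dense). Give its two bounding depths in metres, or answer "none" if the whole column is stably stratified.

Evaluate Δρ/ρ₀ = −αΔT + βΔS across each adjacent pair:
  34–44 m: −αΔT+βΔS = −(2.1 × 10⁻⁴)(-2.1)+(8.1 × 10⁻⁴)(+1.31) = 1.5 × 10⁻³ → stable
  44–63 m: −αΔT+βΔS = −(2.1 × 10⁻⁴)(-6.4)+(8.1 × 10⁻⁴)(-0.97) = 5.6 × 10⁻⁴ → stable
  63–66 m: −αΔT+βΔS = −(2.1 × 10⁻⁴)(-0.9)+(8.1 × 10⁻⁴)(+0.65) = 7.2 × 10⁻⁴ → stable
  66–233 m: −αΔT+βΔS = −(2.1 × 10⁻⁴)(+9.0)+(8.1 × 10⁻⁴)(-0.76) = -2.5 × 10⁻³ → UNSTABLE
  233–240 m: −αΔT+βΔS = −(2.1 × 10⁻⁴)(-3.8)+(8.1 × 10⁻⁴)(-0.16) = 6.7 × 10⁻⁴ → stable
The 66–233 m interval has Δρ < 0: lighter water underlies denser water.

66–233 m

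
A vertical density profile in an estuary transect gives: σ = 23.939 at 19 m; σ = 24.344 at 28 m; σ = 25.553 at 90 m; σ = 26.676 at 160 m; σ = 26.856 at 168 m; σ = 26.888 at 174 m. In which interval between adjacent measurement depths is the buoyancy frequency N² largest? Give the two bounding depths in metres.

Compute the density gradient over each adjacent pair:
  19–28 m: Δρ/Δz = 0.405/9 = 0.045 kg m⁻⁴
  28–90 m: Δρ/Δz = 1.209/62 = 0.019 kg m⁻⁴
  90–160 m: Δρ/Δz = 1.123/70 = 0.016 kg m⁻⁴
  160–168 m: Δρ/Δz = 0.180/8 = 0.022 kg m⁻⁴
  168–174 m: Δρ/Δz = 0.032/6 = 5.3 × 10⁻³ kg m⁻⁴
The largest gradient is in the 19–28 m interval — the pycnocline.

19–28 m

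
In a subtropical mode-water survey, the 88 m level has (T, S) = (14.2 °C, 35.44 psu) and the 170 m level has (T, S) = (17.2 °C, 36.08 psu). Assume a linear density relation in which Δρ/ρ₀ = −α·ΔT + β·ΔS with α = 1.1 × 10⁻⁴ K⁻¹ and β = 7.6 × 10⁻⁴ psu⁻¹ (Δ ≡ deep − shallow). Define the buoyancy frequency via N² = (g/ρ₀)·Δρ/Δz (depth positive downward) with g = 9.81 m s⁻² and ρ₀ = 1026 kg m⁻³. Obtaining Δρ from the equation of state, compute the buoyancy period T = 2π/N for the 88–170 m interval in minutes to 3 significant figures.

ΔT = +3.0 K, ΔS = +0.64 psu (deep − shallow).
Δρ/ρ₀ = −αΔT + βΔS = -3.30 × 10⁻⁴ + 4.864 × 10⁻⁴ = 1.564 × 10⁻⁴, so Δρ ≈ 0.1605 kg m⁻³.
N² = (g/ρ₀)·Δρ/Δz = g·(Δρ/ρ₀)/Δz = 9.81 × 1.564 × 10⁻⁴ / 82 = 1.8711 × 10⁻⁵ s⁻².
N = √(1.8711 × 10⁻⁵) = 4.3256 × 10⁻³ rad s⁻¹ → T = 2π/N = 1.4526 × 10³ s = 24.210 min ≈ 24.2 min.

24.2 min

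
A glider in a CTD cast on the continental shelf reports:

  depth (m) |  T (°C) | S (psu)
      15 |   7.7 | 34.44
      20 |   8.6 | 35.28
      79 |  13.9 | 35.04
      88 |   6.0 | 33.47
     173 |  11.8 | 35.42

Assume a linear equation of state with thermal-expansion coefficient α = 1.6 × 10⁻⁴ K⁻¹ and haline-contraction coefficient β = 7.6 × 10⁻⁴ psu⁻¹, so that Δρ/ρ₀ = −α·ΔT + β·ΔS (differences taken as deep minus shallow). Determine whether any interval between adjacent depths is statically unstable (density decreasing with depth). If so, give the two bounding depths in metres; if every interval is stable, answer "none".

Evaluate Δρ/ρ₀ = −αΔT + βΔS across each adjacent pair:
  15–20 m: −αΔT+βΔS = −(1.6 × 10⁻⁴)(+0.9)+(7.6 × 10⁻⁴)(+0.84) = 4.9 × 10⁻⁴ → stable
  20–79 m: −αΔT+βΔS = −(1.6 × 10⁻⁴)(+5.3)+(7.6 × 10⁻⁴)(-0.24) = -1.0 × 10⁻³ → UNSTABLE
  79–88 m: −αΔT+βΔS = −(1.6 × 10⁻⁴)(-7.9)+(7.6 × 10⁻⁴)(-1.57) = 7.1 × 10⁻⁵ → stable
  88–173 m: −αΔT+βΔS = −(1.6 × 10⁻⁴)(+5.8)+(7.6 × 10⁻⁴)(+1.95) = 5.5 × 10⁻⁴ → stable
The 20–79 m interval has Δρ < 0: lighter water underlies denser water.

20–79 m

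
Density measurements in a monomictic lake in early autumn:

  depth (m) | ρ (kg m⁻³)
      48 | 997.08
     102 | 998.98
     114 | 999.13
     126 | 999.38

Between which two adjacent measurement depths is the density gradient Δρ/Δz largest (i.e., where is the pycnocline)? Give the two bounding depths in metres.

48–102 m

Compute the density gradient over each adjacent pair:
  48–102 m: Δρ/Δz = 1.90/54 = 0.035 kg m⁻⁴
  102–114 m: Δρ/Δz = 0.15/12 = 0.012 kg m⁻⁴
  114–126 m: Δρ/Δz = 0.25/12 = 0.021 kg m⁻⁴
The largest gradient is in the 48–102 m interval — the pycnocline.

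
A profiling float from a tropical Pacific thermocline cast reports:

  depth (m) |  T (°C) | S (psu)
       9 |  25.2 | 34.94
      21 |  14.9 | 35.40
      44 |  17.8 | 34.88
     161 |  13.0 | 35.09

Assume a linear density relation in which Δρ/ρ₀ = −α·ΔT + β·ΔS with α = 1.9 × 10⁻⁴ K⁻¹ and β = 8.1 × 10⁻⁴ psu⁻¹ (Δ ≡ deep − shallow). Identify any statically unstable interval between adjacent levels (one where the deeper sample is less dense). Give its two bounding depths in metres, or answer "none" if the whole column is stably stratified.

Evaluate Δρ/ρ₀ = −αΔT + βΔS across each adjacent pair:
  9–21 m: −αΔT+βΔS = −(1.9 × 10⁻⁴)(-10.3)+(8.1 × 10⁻⁴)(+0.46) = 2.3 × 10⁻³ → stable
  21–44 m: −αΔT+βΔS = −(1.9 × 10⁻⁴)(+2.9)+(8.1 × 10⁻⁴)(-0.52) = -9.7 × 10⁻⁴ → UNSTABLE
  44–161 m: −αΔT+βΔS = −(1.9 × 10⁻⁴)(-4.8)+(8.1 × 10⁻⁴)(+0.21) = 1.1 × 10⁻³ → stable
The 21–44 m interval has Δρ < 0: lighter water underlies denser water.

21–44 m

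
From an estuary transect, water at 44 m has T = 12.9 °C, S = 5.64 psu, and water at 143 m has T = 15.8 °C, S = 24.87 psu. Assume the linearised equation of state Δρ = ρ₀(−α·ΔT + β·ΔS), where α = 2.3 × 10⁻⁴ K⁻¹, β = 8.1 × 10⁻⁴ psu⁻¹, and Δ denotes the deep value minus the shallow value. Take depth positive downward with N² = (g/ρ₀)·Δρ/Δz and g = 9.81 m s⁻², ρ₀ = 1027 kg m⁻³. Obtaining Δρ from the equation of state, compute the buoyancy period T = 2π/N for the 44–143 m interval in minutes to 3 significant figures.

ΔT = +2.9 K, ΔS = +19.23 psu (deep − shallow).
Δρ/ρ₀ = −αΔT + βΔS = -6.67 × 10⁻⁴ + 0.0155763 = 0.0149093, so Δρ ≈ 15.31 kg m⁻³.
N² = (g/ρ₀)·Δρ/Δz = g·(Δρ/ρ₀)/Δz = 9.81 × 0.0149093 / 99 = 1.4774 × 10⁻³ s⁻².
N = √(1.4774 × 10⁻³) = 0.038437 rad s⁻¹ → T = 2π/N = 163.47 s = 2.7245 min ≈ 2.72 min.

2.72 min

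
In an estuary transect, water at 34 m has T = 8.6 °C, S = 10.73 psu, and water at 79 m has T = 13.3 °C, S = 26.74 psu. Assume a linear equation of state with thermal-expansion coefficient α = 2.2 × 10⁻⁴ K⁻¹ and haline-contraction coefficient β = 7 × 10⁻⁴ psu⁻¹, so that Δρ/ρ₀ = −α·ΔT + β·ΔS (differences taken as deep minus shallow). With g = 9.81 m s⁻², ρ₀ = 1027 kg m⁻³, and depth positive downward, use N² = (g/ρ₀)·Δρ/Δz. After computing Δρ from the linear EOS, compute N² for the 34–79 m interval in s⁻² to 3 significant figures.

2.22 × 10⁻³ s⁻²

ΔT = +4.7 K, ΔS = +16.01 psu (deep − shallow).
Δρ/ρ₀ = −αΔT + βΔS = -1.034 × 10⁻³ + 0.011207 = 0.010173, so Δρ ≈ 10.45 kg m⁻³.
N² = (g/ρ₀)·Δρ/Δz = g·(Δρ/ρ₀)/Δz = 9.81 × 0.010173 / 45 = 2.2177 × 10⁻³ s⁻² ≈ 2.22 × 10⁻³ s⁻².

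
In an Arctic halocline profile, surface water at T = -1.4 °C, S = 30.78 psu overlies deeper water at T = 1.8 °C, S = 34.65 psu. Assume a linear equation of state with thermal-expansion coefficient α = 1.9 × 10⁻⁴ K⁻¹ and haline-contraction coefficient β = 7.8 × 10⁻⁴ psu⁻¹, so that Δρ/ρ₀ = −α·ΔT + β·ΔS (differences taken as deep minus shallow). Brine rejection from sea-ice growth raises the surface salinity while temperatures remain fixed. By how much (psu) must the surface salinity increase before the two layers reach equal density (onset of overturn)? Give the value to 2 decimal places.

3.09 psu

Neutral buoyancy requires −α(T_deep − T_surf) + β(S_deep − S_surf′) = 0.
S_surf′ = S_deep − (α/β)·ΔT = 34.65 − (1.9 × 10⁻⁴/7.8 × 10⁻⁴)·(+3.2) = 33.8705 psu.
Increase required: 33.8705 − 30.78 = 3.0905 psu.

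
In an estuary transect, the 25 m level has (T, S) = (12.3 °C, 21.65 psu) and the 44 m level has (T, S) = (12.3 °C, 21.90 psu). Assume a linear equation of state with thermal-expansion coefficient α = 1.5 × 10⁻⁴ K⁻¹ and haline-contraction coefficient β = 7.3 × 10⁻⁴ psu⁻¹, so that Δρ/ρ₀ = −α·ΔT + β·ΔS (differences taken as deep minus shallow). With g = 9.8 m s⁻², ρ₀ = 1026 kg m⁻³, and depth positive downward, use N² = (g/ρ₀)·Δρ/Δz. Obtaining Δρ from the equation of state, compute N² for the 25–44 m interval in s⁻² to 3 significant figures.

ΔT = +0.0 K, ΔS = +0.25 psu (deep − shallow).
Δρ/ρ₀ = −αΔT + βΔS = 0 + 1.825 × 10⁻⁴ = 1.825 × 10⁻⁴, so Δρ ≈ 0.1872 kg m⁻³.
N² = (g/ρ₀)·Δρ/Δz = g·(Δρ/ρ₀)/Δz = 9.8 × 1.825 × 10⁻⁴ / 19 = 9.4132 × 10⁻⁵ s⁻² ≈ 9.41 × 10⁻⁵ s⁻².

9.41 × 10⁻⁵ s⁻²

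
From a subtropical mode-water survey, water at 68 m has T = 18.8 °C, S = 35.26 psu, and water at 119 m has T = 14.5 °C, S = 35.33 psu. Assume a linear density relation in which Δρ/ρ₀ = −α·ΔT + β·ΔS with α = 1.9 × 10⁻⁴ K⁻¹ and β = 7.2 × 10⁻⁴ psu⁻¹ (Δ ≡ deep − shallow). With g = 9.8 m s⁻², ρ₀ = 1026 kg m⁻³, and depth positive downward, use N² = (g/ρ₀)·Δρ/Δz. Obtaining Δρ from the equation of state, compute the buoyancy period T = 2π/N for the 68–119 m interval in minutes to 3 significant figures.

8.11 min

ΔT = -4.3 K, ΔS = +0.07 psu (deep − shallow).
Δρ/ρ₀ = −αΔT + βΔS = 8.17 × 10⁻⁴ + 5.04 × 10⁻⁵ = 8.674 × 10⁻⁴, so Δρ ≈ 0.8900 kg m⁻³.
N² = (g/ρ₀)·Δρ/Δz = g·(Δρ/ρ₀)/Δz = 9.8 × 8.674 × 10⁻⁴ / 51 = 1.6668 × 10⁻⁴ s⁻².
N = √(1.6668 × 10⁻⁴) = 0.012910 rad s⁻¹ → T = 2π/N = 486.69 s = 8.1115 min ≈ 8.11 min.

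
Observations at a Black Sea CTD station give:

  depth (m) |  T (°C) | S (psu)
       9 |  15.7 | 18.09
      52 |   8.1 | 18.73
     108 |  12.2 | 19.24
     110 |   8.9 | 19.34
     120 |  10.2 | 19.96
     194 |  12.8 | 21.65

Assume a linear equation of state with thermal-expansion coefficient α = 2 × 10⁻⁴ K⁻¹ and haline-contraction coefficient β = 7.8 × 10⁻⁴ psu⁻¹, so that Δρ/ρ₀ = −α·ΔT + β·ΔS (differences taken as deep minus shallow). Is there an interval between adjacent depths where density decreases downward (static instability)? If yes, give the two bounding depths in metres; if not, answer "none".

52–108 m

Evaluate Δρ/ρ₀ = −αΔT + βΔS across each adjacent pair:
  9–52 m: −αΔT+βΔS = −(2 × 10⁻⁴)(-7.6)+(7.8 × 10⁻⁴)(+0.64) = 2.0 × 10⁻³ → stable
  52–108 m: −αΔT+βΔS = −(2 × 10⁻⁴)(+4.1)+(7.8 × 10⁻⁴)(+0.51) = -4.2 × 10⁻⁴ → UNSTABLE
  108–110 m: −αΔT+βΔS = −(2 × 10⁻⁴)(-3.3)+(7.8 × 10⁻⁴)(+0.10) = 7.4 × 10⁻⁴ → stable
  110–120 m: −αΔT+βΔS = −(2 × 10⁻⁴)(+1.3)+(7.8 × 10⁻⁴)(+0.62) = 2.2 × 10⁻⁴ → stable
  120–194 m: −αΔT+βΔS = −(2 × 10⁻⁴)(+2.6)+(7.8 × 10⁻⁴)(+1.69) = 8.0 × 10⁻⁴ → stable
The 52–108 m interval has Δρ < 0: lighter water underlies denser water.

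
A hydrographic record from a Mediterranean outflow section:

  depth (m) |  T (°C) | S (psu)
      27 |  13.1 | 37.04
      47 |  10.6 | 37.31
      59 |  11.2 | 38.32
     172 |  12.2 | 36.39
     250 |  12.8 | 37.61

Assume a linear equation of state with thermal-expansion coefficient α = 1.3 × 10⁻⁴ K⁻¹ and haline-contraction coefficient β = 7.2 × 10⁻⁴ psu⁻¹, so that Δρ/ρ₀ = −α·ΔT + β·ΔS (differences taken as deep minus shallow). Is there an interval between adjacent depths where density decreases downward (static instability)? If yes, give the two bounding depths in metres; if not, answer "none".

Evaluate Δρ/ρ₀ = −αΔT + βΔS across each adjacent pair:
  27–47 m: −αΔT+βΔS = −(1.3 × 10⁻⁴)(-2.5)+(7.2 × 10⁻⁴)(+0.27) = 5.2 × 10⁻⁴ → stable
  47–59 m: −αΔT+βΔS = −(1.3 × 10⁻⁴)(+0.6)+(7.2 × 10⁻⁴)(+1.01) = 6.5 × 10⁻⁴ → stable
  59–172 m: −αΔT+βΔS = −(1.3 × 10⁻⁴)(+1.0)+(7.2 × 10⁻⁴)(-1.93) = -1.5 × 10⁻³ → UNSTABLE
  172–250 m: −αΔT+βΔS = −(1.3 × 10⁻⁴)(+0.6)+(7.2 × 10⁻⁴)(+1.22) = 8.0 × 10⁻⁴ → stable
The 59–172 m interval has Δρ < 0: lighter water underlies denser water.

59–172 m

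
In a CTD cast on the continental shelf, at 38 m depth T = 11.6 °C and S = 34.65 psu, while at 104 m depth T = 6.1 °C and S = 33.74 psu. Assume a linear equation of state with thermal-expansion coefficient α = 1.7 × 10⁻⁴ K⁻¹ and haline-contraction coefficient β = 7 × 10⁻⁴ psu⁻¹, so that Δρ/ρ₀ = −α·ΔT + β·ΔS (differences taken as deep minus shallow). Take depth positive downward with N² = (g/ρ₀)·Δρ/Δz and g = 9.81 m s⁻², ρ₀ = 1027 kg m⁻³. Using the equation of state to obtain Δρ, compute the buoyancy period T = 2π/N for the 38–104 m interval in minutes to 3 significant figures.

15.7 min

ΔT = -5.5 K, ΔS = -0.91 psu (deep − shallow).
Δρ/ρ₀ = −αΔT + βΔS = 9.35 × 10⁻⁴ − 6.37 × 10⁻⁴ = 2.98 × 10⁻⁴, so Δρ ≈ 0.3060 kg m⁻³.
N² = (g/ρ₀)·Δρ/Δz = g·(Δρ/ρ₀)/Δz = 9.81 × 2.98 × 10⁻⁴ / 66 = 4.4294 × 10⁻⁵ s⁻².
N = √(4.4294 × 10⁻⁵) = 6.6554 × 10⁻³ rad s⁻¹ → T = 2π/N = 944.07 s = 15.735 min ≈ 15.7 min.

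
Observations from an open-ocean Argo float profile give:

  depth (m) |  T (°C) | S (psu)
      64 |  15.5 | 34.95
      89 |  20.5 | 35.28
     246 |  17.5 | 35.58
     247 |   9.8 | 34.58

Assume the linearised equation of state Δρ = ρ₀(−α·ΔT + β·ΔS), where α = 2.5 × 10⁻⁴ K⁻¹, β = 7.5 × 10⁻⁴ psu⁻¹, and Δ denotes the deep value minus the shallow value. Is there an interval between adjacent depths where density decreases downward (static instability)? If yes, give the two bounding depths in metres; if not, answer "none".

Evaluate Δρ/ρ₀ = −αΔT + βΔS across each adjacent pair:
  64–89 m: −αΔT+βΔS = −(2.5 × 10⁻⁴)(+5.0)+(7.5 × 10⁻⁴)(+0.33) = -1.0 × 10⁻³ → UNSTABLE
  89–246 m: −αΔT+βΔS = −(2.5 × 10⁻⁴)(-3.0)+(7.5 × 10⁻⁴)(+0.30) = 9.7 × 10⁻⁴ → stable
  246–247 m: −αΔT+βΔS = −(2.5 × 10⁻⁴)(-7.7)+(7.5 × 10⁻⁴)(-1.00) = 1.2 × 10⁻³ → stable
The 64–89 m interval has Δρ < 0: lighter water underlies denser water.

64–89 m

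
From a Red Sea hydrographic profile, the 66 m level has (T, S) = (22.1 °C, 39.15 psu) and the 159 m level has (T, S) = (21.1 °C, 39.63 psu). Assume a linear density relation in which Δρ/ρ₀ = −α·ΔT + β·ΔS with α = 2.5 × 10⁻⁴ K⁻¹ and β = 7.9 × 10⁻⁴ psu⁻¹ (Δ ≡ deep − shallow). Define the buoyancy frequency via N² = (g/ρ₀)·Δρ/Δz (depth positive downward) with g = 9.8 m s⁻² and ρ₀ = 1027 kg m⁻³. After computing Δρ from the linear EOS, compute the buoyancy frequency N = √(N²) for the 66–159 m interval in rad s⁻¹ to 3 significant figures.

ΔT = -1.0 K, ΔS = +0.48 psu (deep − shallow).
Δρ/ρ₀ = −αΔT + βΔS = 2.50 × 10⁻⁴ + 3.792 × 10⁻⁴ = 6.292 × 10⁻⁴, so Δρ ≈ 0.6462 kg m⁻³.
N² = (g/ρ₀)·Δρ/Δz = g·(Δρ/ρ₀)/Δz = 9.8 × 6.292 × 10⁻⁴ / 93 = 6.6303 × 10⁻⁵ s⁻².
N = √(6.6303 × 10⁻⁵) = 8.1427 × 10⁻³ rad s⁻¹ ≈ 8.14 × 10⁻³ rad s⁻¹.

8.14 × 10⁻³ rad s⁻¹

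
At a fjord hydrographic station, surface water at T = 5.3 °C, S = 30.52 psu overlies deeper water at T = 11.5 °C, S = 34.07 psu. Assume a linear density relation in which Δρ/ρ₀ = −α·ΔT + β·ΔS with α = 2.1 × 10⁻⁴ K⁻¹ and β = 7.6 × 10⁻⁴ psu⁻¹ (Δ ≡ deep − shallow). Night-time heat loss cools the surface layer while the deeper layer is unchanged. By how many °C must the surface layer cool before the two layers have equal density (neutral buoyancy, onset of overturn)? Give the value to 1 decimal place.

6.6 °C

Neutral buoyancy requires Δρ = 0, i.e. −α(T_deep − T_surf′) + β(S_deep − S_surf) = 0.
T_surf′ = T_deep − (β/α)·ΔS = 11.5 − (7.6 × 10⁻⁴/2.1 × 10⁻⁴)·(+3.55) = -1.348 °C.
Cooling required: 5.3 − (-1.348) = 6.648 °C.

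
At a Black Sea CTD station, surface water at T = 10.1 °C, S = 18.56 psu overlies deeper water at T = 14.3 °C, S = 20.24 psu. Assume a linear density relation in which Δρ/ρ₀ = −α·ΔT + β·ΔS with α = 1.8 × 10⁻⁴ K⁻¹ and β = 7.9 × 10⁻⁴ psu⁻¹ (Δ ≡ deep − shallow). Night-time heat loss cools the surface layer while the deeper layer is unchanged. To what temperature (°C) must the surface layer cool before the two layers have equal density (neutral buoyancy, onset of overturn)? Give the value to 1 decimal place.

Neutral buoyancy requires Δρ = 0, i.e. −α(T_deep − T_surf′) + β(S_deep − S_surf) = 0.
T_surf′ = T_deep − (β/α)·ΔS = 14.3 − (7.9 × 10⁻⁴/1.8 × 10⁻⁴)·(+1.68) = 6.927 °C.
Cooling required: 10.1 − (6.927) = 3.173 °C.

6.9 °C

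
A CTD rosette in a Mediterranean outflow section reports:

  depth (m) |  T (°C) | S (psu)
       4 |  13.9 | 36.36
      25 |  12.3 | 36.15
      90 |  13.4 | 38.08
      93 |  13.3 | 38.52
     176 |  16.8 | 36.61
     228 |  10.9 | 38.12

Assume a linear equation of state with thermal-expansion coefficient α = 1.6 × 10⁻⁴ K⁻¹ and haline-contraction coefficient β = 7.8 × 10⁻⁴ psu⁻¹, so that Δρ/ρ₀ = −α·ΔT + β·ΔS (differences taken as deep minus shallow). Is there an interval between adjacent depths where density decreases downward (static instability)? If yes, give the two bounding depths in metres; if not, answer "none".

93–176 m

Evaluate Δρ/ρ₀ = −αΔT + βΔS across each adjacent pair:
  4–25 m: −αΔT+βΔS = −(1.6 × 10⁻⁴)(-1.6)+(7.8 × 10⁻⁴)(-0.21) = 9.2 × 10⁻⁵ → stable
  25–90 m: −αΔT+βΔS = −(1.6 × 10⁻⁴)(+1.1)+(7.8 × 10⁻⁴)(+1.93) = 1.3 × 10⁻³ → stable
  90–93 m: −αΔT+βΔS = −(1.6 × 10⁻⁴)(-0.1)+(7.8 × 10⁻⁴)(+0.44) = 3.6 × 10⁻⁴ → stable
  93–176 m: −αΔT+βΔS = −(1.6 × 10⁻⁴)(+3.5)+(7.8 × 10⁻⁴)(-1.91) = -2.0 × 10⁻³ → UNSTABLE
  176–228 m: −αΔT+βΔS = −(1.6 × 10⁻⁴)(-5.9)+(7.8 × 10⁻⁴)(+1.51) = 2.1 × 10⁻³ → stable
The 93–176 m interval has Δρ < 0: lighter water underlies denser water.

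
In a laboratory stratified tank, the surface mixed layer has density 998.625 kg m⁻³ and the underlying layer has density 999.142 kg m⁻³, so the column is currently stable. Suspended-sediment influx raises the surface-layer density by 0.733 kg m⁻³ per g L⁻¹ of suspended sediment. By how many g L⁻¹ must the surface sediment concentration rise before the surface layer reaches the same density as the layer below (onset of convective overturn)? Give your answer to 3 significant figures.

0.705 g L⁻¹

Density deficit of the surface layer: 999.142 − 998.625 = 0.517 kg m⁻³.
Required change = 0.517 / 0.733 = 0.705 g L⁻¹.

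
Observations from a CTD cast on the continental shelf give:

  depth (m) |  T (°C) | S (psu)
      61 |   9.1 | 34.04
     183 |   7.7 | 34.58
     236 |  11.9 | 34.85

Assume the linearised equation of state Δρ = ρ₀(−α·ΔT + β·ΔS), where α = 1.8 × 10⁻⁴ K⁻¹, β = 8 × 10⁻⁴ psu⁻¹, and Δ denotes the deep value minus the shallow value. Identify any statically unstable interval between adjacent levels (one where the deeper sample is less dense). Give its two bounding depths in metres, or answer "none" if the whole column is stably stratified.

Evaluate Δρ/ρ₀ = −αΔT + βΔS across each adjacent pair:
  61–183 m: −αΔT+βΔS = −(1.8 × 10⁻⁴)(-1.4)+(8 × 10⁻⁴)(+0.54) = 6.8 × 10⁻⁴ → stable
  183–236 m: −αΔT+βΔS = −(1.8 × 10⁻⁴)(+4.2)+(8 × 10⁻⁴)(+0.27) = -5.4 × 10⁻⁴ → UNSTABLE
The 183–236 m interval has Δρ < 0: lighter water underlies denser water.

183–236 m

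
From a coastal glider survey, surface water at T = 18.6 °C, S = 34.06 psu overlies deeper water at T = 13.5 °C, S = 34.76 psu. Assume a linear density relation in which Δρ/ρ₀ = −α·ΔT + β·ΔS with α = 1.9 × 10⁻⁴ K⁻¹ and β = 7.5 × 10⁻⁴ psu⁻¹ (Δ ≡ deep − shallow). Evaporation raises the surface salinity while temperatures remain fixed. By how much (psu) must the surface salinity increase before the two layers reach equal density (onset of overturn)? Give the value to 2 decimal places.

1.99 psu

Neutral buoyancy requires −α(T_deep − T_surf) + β(S_deep − S_surf′) = 0.
S_surf′ = S_deep − (α/β)·ΔT = 34.76 − (1.9 × 10⁻⁴/7.5 × 10⁻⁴)·(-5.1) = 36.0520 psu.
Increase required: 36.0520 − 34.06 = 1.9920 psu.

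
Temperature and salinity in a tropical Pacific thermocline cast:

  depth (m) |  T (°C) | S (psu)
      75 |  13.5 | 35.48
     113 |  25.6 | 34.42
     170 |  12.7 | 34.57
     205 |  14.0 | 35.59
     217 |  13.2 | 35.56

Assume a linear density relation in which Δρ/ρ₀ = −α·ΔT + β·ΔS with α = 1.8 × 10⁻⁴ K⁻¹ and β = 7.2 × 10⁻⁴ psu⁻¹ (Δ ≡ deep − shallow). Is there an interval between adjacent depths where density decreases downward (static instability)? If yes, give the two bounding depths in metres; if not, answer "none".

Evaluate Δρ/ρ₀ = −αΔT + βΔS across each adjacent pair:
  75–113 m: −αΔT+βΔS = −(1.8 × 10⁻⁴)(+12.1)+(7.2 × 10⁻⁴)(-1.06) = -2.9 × 10⁻³ → UNSTABLE
  113–170 m: −αΔT+βΔS = −(1.8 × 10⁻⁴)(-12.9)+(7.2 × 10⁻⁴)(+0.15) = 2.4 × 10⁻³ → stable
  170–205 m: −αΔT+βΔS = −(1.8 × 10⁻⁴)(+1.3)+(7.2 × 10⁻⁴)(+1.02) = 5.0 × 10⁻⁴ → stable
  205–217 m: −αΔT+βΔS = −(1.8 × 10⁻⁴)(-0.8)+(7.2 × 10⁻⁴)(-0.03) = 1.2 × 10⁻⁴ → stable
The 75–113 m interval has Δρ < 0: lighter water underlies denser water.

75–113 m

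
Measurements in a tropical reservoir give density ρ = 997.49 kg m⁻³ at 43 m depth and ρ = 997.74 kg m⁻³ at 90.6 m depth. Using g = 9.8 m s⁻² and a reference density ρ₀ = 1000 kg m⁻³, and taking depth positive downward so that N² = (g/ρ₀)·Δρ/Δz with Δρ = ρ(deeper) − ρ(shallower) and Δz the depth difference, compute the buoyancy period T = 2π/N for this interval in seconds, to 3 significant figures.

Δρ = 997.74 − 997.49 = 0.25 kg m⁻³ over Δz = 90.6 − 43 = 47.6 m.
N² = (9.8/1000) × (0.25/47.6) = 5.1471 × 10⁻⁵ s⁻².
N = √(5.1471 × 10⁻⁵) = 7.1743 × 10⁻³ rad s⁻¹, so T = 2π/N = 875.79 s ≈ 876 s.

876 s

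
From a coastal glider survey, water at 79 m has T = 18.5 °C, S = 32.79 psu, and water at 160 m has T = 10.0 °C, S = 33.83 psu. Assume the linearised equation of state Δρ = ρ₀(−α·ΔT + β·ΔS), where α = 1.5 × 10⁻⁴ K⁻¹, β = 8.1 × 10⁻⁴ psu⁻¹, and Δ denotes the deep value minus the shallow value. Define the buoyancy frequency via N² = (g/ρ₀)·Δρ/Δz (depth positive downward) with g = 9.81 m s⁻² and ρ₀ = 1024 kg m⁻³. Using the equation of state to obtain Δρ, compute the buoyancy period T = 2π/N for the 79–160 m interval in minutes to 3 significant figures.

ΔT = -8.5 K, ΔS = +1.04 psu (deep − shallow).
Δρ/ρ₀ = −αΔT + βΔS = 1.275 × 10⁻³ + 8.424 × 10⁻⁴ = 2.1174 × 10⁻³, so Δρ ≈ 2.168 kg m⁻³.
N² = (g/ρ₀)·Δρ/Δz = g·(Δρ/ρ₀)/Δz = 9.81 × 2.1174 × 10⁻³ / 81 = 2.5644 × 10⁻⁴ s⁻².
N = √(2.5644 × 10⁻⁴) = 0.016014 rad s⁻¹ → T = 2π/N = 392.36 s = 6.5393 min ≈ 6.54 min.

6.54 min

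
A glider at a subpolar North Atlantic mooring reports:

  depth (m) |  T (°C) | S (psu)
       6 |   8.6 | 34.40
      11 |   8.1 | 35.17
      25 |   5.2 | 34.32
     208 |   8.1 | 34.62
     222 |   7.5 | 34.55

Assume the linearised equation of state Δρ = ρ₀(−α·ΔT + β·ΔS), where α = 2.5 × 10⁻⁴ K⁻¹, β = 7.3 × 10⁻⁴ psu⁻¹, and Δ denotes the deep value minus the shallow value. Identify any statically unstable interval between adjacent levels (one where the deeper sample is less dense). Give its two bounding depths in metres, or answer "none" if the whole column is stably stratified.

25–208 m

Evaluate Δρ/ρ₀ = −αΔT + βΔS across each adjacent pair:
  6–11 m: −αΔT+βΔS = −(2.5 × 10⁻⁴)(-0.5)+(7.3 × 10⁻⁴)(+0.77) = 6.9 × 10⁻⁴ → stable
  11–25 m: −αΔT+βΔS = −(2.5 × 10⁻⁴)(-2.9)+(7.3 × 10⁻⁴)(-0.85) = 1.0 × 10⁻⁴ → stable
  25–208 m: −αΔT+βΔS = −(2.5 × 10⁻⁴)(+2.9)+(7.3 × 10⁻⁴)(+0.30) = -5.1 × 10⁻⁴ → UNSTABLE
  208–222 m: −αΔT+βΔS = −(2.5 × 10⁻⁴)(-0.6)+(7.3 × 10⁻⁴)(-0.07) = 9.9 × 10⁻⁵ → stable
The 25–208 m interval has Δρ < 0: lighter water underlies denser water.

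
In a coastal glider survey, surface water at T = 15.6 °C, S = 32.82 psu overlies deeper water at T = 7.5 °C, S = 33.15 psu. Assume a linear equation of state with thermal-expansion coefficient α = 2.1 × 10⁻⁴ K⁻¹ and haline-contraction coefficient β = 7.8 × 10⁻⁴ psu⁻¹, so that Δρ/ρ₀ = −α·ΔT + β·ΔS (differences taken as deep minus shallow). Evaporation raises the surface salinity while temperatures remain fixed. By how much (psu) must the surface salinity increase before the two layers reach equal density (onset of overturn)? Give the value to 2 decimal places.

2.51 psu

Neutral buoyancy requires −α(T_deep − T_surf) + β(S_deep − S_surf′) = 0.
S_surf′ = S_deep − (α/β)·ΔT = 33.15 − (2.1 × 10⁻⁴/7.8 × 10⁻⁴)·(-8.1) = 35.3308 psu.
Increase required: 35.3308 − 32.82 = 2.5108 psu.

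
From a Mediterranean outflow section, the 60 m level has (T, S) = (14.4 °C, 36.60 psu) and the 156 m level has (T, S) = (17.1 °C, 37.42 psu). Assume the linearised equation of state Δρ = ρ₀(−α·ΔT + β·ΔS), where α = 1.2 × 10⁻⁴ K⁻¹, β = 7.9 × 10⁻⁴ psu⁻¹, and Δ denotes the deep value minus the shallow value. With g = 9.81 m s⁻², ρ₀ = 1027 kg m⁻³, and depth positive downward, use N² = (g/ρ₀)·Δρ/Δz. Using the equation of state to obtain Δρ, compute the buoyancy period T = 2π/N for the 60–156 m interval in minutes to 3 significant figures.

18.2 min

ΔT = +2.7 K, ΔS = +0.82 psu (deep − shallow).
Δρ/ρ₀ = −αΔT + βΔS = -3.24 × 10⁻⁴ + 6.478 × 10⁻⁴ = 3.238 × 10⁻⁴, so Δρ ≈ 0.3325 kg m⁻³.
N² = (g/ρ₀)·Δρ/Δz = g·(Δρ/ρ₀)/Δz = 9.81 × 3.238 × 10⁻⁴ / 96 = 3.3088 × 10⁻⁵ s⁻².
N = √(3.3088 × 10⁻⁵) = 5.7522 × 10⁻³ rad s⁻¹ → T = 2π/N = 1.0923 × 10³ s = 18.205 min ≈ 18.2 min.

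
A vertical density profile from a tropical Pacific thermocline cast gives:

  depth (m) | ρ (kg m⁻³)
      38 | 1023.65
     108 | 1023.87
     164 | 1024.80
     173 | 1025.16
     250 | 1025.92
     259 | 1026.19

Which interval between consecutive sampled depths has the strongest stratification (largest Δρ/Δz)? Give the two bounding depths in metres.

164–173 m

Compute the density gradient over each adjacent pair:
  38–108 m: Δρ/Δz = 0.22/70 = 3.1 × 10⁻³ kg m⁻⁴
  108–164 m: Δρ/Δz = 0.93/56 = 0.017 kg m⁻⁴
  164–173 m: Δρ/Δz = 0.36/9 = 0.040 kg m⁻⁴
  173–250 m: Δρ/Δz = 0.76/77 = 9.9 × 10⁻³ kg m⁻⁴
  250–259 m: Δρ/Δz = 0.27/9 = 0.030 kg m⁻⁴
The largest gradient is in the 164–173 m interval — the pycnocline.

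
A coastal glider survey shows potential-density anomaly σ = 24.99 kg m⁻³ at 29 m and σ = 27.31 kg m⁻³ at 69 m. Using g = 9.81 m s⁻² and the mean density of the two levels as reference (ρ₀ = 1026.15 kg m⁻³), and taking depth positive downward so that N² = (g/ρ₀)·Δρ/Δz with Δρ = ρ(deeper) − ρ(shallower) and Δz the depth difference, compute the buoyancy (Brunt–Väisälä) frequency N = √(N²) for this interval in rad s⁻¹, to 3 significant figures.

0.0235 rad s⁻¹

Δρ = 1027.31 − 1024.99 = 2.32 kg m⁻³ over Δz = 69 − 29 = 40 m.
N² = (9.81/1026.15) × (2.32/40) = 5.5448 × 10⁻⁴ s⁻².
N = √(5.5448 × 10⁻⁴) = 0.023547 rad s⁻¹ ≈ 0.0235 rad s⁻¹.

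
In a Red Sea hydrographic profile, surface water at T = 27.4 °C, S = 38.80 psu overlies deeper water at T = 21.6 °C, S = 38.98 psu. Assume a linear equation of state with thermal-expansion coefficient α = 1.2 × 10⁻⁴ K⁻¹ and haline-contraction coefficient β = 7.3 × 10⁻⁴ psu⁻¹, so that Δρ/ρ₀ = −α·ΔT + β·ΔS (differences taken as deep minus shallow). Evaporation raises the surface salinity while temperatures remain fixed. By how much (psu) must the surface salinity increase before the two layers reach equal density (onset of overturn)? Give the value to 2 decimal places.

Neutral buoyancy requires −α(T_deep − T_surf) + β(S_deep − S_surf′) = 0.
S_surf′ = S_deep − (α/β)·ΔT = 38.98 − (1.2 × 10⁻⁴/7.3 × 10⁻⁴)·(-5.8) = 39.9334 psu.
Increase required: 39.9334 − 38.80 = 1.1334 psu.

1.13 psu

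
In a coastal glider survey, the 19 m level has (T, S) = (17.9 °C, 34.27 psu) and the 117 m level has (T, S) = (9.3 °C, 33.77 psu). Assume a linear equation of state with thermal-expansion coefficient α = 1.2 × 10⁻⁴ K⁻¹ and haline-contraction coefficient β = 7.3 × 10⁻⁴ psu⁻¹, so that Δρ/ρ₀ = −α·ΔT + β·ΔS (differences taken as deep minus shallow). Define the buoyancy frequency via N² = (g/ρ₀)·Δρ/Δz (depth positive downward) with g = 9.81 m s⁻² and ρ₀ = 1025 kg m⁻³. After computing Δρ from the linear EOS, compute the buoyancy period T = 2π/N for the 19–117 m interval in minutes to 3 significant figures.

ΔT = -8.6 K, ΔS = -0.50 psu (deep − shallow).
Δρ/ρ₀ = −αΔT + βΔS = 1.032 × 10⁻³ − 3.65 × 10⁻⁴ = 6.67 × 10⁻⁴, so Δρ ≈ 0.6837 kg m⁻³.
N² = (g/ρ₀)·Δρ/Δz = g·(Δρ/ρ₀)/Δz = 9.81 × 6.67 × 10⁻⁴ / 98 = 6.6768 × 10⁻⁵ s⁻².
N = √(6.6768 × 10⁻⁵) = 8.1712 × 10⁻³ rad s⁻¹ → T = 2π/N = 768.94 s = 12.816 min ≈ 12.8 min.

12.8 min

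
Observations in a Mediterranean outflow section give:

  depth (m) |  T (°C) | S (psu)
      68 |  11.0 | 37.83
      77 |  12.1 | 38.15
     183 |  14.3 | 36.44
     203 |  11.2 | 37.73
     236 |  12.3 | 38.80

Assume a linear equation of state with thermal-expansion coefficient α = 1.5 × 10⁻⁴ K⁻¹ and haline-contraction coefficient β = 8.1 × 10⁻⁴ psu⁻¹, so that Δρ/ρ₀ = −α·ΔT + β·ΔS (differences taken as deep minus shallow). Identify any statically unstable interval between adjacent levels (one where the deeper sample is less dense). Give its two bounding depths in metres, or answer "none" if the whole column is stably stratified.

Evaluate Δρ/ρ₀ = −αΔT + βΔS across each adjacent pair:
  68–77 m: −αΔT+βΔS = −(1.5 × 10⁻⁴)(+1.1)+(8.1 × 10⁻⁴)(+0.32) = 9.4 × 10⁻⁵ → stable
  77–183 m: −αΔT+βΔS = −(1.5 × 10⁻⁴)(+2.2)+(8.1 × 10⁻⁴)(-1.71) = -1.7 × 10⁻³ → UNSTABLE
  183–203 m: −αΔT+βΔS = −(1.5 × 10⁻⁴)(-3.1)+(8.1 × 10⁻⁴)(+1.29) = 1.5 × 10⁻³ → stable
  203–236 m: −αΔT+βΔS = −(1.5 × 10⁻⁴)(+1.1)+(8.1 × 10⁻⁴)(+1.07) = 7.0 × 10⁻⁴ → stable
The 77–183 m interval has Δρ < 0: lighter water underlies denser water.

77–183 m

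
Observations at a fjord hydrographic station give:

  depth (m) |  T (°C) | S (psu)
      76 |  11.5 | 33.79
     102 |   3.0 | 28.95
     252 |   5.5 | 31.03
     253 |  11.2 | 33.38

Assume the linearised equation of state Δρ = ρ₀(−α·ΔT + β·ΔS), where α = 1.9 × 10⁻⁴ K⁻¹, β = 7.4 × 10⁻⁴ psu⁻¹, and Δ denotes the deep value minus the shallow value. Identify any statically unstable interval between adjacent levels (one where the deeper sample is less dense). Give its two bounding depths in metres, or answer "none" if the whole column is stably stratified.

Evaluate Δρ/ρ₀ = −αΔT + βΔS across each adjacent pair:
  76–102 m: −αΔT+βΔS = −(1.9 × 10⁻⁴)(-8.5)+(7.4 × 10⁻⁴)(-4.84) = -2.0 × 10⁻³ → UNSTABLE
  102–252 m: −αΔT+βΔS = −(1.9 × 10⁻⁴)(+2.5)+(7.4 × 10⁻⁴)(+2.08) = 1.1 × 10⁻³ → stable
  252–253 m: −αΔT+βΔS = −(1.9 × 10⁻⁴)(+5.7)+(7.4 × 10⁻⁴)(+2.35) = 6.6 × 10⁻⁴ → stable
The 76–102 m interval has Δρ < 0: lighter water underlies denser water.

76–102 m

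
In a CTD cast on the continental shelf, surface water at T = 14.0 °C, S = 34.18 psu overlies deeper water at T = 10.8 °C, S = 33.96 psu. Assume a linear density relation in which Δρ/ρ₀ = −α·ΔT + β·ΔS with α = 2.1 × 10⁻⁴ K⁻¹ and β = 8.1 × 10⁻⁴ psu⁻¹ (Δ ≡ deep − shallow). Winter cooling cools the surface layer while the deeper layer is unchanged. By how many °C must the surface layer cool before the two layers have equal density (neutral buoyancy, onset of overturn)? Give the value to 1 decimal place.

Neutral buoyancy requires Δρ = 0, i.e. −α(T_deep − T_surf′) + β(S_deep − S_surf) = 0.
T_surf′ = T_deep − (β/α)·ΔS = 10.8 − (8.1 × 10⁻⁴/2.1 × 10⁻⁴)·(-0.22) = 11.649 °C.
Cooling required: 14.0 − (11.649) = 2.351 °C.

2.4 °C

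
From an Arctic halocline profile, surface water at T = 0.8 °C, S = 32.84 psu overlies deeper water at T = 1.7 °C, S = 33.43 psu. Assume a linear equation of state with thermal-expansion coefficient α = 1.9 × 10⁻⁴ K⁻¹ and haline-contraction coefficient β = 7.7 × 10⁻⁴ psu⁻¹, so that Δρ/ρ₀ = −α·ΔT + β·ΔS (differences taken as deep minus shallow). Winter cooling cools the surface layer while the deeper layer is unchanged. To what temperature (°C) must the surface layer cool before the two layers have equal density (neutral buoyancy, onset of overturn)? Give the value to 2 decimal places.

Neutral buoyancy requires Δρ = 0, i.e. −α(T_deep − T_surf′) + β(S_deep − S_surf) = 0.
T_surf′ = T_deep − (β/α)·ΔS = 1.7 − (7.7 × 10⁻⁴/1.9 × 10⁻⁴)·(+0.59) = -0.6911 °C.
Cooling required: 0.8 − (-0.6911) = 1.4911 °C.

-0.69 °C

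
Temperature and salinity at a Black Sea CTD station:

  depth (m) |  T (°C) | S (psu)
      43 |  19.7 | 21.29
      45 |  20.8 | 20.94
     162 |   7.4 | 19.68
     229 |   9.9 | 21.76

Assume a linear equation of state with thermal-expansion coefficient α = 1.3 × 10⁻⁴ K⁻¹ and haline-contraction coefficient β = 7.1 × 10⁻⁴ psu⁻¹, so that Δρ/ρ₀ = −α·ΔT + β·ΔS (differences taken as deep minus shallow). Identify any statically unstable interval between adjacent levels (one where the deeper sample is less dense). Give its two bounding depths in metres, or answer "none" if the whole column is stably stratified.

Evaluate Δρ/ρ₀ = −αΔT + βΔS across each adjacent pair:
  43–45 m: −αΔT+βΔS = −(1.3 × 10⁻⁴)(+1.1)+(7.1 × 10⁻⁴)(-0.35) = -3.9 × 10⁻⁴ → UNSTABLE
  45–162 m: −αΔT+βΔS = −(1.3 × 10⁻⁴)(-13.4)+(7.1 × 10⁻⁴)(-1.26) = 8.5 × 10⁻⁴ → stable
  162–229 m: −αΔT+βΔS = −(1.3 × 10⁻⁴)(+2.5)+(7.1 × 10⁻⁴)(+2.08) = 1.2 × 10⁻³ → stable
The 43–45 m interval has Δρ < 0: lighter water underlies denser water.

43–45 m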